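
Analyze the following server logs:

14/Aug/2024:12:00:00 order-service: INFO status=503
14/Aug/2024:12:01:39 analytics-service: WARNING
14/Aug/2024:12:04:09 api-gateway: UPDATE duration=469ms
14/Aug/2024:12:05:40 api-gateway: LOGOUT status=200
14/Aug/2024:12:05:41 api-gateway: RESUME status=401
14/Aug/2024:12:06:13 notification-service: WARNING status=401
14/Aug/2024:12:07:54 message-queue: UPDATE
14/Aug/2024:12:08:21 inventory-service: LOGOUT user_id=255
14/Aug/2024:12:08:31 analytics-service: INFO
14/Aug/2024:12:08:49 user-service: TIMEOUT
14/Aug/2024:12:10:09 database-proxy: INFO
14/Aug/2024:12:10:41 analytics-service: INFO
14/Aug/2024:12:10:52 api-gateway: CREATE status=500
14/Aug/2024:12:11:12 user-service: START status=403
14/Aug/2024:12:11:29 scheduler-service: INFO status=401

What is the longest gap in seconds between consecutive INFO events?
511

To find the longest gap:

1. Extract all INFO events in chronological order
2. Calculate time differences between consecutive events
3. Find the maximum difference
4. Longest gap: 511 seconds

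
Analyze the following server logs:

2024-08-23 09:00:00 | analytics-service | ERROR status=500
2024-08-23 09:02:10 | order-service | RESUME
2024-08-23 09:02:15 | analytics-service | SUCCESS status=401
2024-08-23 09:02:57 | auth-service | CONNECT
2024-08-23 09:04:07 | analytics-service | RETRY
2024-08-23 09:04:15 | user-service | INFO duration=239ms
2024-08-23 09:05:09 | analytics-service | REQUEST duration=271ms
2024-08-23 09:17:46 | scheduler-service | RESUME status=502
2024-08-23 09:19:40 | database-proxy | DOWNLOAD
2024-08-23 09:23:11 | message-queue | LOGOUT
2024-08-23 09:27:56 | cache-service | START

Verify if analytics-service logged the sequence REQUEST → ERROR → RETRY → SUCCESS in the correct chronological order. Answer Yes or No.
No

To verify sequence order:

1. Find all events in sequence REQUEST → ERROR → RETRY → SUCCESS for analytics-service
2. Extract their timestamps
3. Check if timestamps are in ascending order
4. Result: No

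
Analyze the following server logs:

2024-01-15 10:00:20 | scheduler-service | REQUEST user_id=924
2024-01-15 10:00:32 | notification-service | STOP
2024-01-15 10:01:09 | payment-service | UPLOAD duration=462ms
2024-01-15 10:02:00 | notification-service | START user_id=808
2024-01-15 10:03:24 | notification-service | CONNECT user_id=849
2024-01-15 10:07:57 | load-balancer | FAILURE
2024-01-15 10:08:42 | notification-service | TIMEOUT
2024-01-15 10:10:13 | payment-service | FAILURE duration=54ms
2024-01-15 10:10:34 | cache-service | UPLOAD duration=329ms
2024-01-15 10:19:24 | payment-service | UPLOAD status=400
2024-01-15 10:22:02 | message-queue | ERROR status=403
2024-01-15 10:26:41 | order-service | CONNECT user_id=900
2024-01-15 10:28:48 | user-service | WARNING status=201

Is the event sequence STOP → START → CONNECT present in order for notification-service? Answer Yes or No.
Yes

To verify sequence order:

1. Find all events in sequence STOP → START → CONNECT for notification-service
2. Extract their timestamps
3. Check if timestamps are in ascending order
4. Result: Yes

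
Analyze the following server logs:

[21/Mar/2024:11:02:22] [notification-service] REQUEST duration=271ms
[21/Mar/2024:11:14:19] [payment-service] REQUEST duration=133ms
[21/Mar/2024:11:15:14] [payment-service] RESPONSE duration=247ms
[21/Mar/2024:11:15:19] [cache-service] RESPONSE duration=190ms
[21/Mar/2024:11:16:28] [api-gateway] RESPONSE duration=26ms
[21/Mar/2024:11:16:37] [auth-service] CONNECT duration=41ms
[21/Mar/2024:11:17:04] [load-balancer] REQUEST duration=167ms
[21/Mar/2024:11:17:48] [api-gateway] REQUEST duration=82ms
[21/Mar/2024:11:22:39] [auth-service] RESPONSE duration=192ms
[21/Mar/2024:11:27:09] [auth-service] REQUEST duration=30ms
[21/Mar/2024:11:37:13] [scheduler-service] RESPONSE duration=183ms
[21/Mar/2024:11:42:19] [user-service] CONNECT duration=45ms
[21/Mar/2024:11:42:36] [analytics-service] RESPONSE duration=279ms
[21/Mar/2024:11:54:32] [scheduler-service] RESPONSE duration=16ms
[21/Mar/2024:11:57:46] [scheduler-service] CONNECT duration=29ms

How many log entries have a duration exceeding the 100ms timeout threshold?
8

To count timeouts:

1. Threshold: 100ms
2. Extract duration from each log entry
3. Count entries where duration > 100
4. Timeout count: 8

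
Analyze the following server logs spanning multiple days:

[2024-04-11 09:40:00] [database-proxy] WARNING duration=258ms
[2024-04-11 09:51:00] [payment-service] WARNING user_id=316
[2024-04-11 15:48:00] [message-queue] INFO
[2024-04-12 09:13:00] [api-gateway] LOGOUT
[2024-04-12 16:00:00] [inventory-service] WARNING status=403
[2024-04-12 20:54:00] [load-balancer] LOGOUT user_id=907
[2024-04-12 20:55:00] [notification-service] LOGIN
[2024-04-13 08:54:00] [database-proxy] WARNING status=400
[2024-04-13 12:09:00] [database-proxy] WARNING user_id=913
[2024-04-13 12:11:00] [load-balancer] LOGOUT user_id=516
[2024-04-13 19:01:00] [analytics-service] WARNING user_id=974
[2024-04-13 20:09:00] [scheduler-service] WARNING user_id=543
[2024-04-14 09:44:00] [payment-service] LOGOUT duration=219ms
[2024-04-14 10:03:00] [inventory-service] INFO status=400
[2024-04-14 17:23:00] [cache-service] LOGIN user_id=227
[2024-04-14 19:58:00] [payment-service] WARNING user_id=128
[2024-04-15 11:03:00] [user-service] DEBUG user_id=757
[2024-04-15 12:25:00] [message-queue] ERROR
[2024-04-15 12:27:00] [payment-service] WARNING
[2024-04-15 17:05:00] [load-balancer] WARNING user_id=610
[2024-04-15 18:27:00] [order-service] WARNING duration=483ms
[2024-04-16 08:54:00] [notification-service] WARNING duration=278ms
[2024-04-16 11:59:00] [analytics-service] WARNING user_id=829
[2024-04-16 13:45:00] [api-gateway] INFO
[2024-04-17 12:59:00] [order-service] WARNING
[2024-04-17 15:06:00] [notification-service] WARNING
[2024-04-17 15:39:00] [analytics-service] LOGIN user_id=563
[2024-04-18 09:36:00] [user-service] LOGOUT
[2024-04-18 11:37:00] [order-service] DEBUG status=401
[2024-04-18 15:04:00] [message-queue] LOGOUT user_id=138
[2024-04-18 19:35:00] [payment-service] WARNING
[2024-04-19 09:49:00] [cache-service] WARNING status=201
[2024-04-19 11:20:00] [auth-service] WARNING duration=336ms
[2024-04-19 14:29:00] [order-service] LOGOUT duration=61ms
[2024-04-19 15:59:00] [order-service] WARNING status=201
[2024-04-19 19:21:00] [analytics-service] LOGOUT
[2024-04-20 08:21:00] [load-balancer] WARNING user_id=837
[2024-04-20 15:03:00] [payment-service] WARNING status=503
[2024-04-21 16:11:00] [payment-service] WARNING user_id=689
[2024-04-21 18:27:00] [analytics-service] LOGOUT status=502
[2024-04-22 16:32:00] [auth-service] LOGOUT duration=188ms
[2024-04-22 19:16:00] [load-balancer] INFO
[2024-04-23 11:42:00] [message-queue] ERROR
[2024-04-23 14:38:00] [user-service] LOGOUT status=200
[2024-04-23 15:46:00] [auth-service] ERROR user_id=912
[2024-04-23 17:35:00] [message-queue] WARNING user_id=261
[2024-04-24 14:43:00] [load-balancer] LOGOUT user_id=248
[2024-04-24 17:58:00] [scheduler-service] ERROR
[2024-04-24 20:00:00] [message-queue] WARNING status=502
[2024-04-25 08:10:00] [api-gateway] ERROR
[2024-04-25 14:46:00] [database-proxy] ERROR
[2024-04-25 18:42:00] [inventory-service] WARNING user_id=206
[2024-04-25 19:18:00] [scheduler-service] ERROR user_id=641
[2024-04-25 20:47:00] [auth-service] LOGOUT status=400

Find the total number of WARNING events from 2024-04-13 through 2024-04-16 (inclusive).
10

To filter by date range:

1. Date range: 2024-04-13 through 2024-04-16, both dates inclusive
2. Filter for WARNING events whose date falls in this range
3. Count matching events: 10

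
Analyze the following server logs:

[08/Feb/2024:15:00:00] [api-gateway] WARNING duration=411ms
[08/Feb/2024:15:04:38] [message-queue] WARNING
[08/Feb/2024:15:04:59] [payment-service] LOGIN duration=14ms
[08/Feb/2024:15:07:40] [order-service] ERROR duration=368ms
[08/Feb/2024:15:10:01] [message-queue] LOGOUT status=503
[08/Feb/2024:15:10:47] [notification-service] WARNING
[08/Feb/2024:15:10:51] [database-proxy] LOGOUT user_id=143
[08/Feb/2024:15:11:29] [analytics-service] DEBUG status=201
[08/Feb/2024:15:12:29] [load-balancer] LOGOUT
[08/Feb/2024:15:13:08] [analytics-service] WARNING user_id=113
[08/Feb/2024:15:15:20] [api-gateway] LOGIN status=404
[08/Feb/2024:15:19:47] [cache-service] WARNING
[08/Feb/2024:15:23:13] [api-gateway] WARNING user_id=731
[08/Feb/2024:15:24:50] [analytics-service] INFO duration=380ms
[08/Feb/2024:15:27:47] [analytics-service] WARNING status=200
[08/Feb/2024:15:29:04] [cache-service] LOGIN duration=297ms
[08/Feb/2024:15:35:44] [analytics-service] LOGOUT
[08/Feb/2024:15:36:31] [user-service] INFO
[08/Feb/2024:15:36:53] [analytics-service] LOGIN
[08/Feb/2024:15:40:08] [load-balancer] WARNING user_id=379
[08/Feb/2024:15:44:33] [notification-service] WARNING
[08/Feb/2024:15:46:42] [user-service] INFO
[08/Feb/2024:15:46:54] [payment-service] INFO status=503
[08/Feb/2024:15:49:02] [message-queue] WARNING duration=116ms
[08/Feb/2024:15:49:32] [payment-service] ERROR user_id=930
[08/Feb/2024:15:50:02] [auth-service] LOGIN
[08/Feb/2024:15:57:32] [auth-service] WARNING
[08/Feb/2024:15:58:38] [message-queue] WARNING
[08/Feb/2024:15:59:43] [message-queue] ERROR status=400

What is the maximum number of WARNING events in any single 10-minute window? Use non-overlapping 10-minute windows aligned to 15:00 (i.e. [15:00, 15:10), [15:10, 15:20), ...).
3

To find the burst window:

1. Divide the log period into non-overlapping 10-minute windows starting at 15:00
2. Count WARNING events in each window
3. Find the window with maximum count
4. Maximum events in a window: 3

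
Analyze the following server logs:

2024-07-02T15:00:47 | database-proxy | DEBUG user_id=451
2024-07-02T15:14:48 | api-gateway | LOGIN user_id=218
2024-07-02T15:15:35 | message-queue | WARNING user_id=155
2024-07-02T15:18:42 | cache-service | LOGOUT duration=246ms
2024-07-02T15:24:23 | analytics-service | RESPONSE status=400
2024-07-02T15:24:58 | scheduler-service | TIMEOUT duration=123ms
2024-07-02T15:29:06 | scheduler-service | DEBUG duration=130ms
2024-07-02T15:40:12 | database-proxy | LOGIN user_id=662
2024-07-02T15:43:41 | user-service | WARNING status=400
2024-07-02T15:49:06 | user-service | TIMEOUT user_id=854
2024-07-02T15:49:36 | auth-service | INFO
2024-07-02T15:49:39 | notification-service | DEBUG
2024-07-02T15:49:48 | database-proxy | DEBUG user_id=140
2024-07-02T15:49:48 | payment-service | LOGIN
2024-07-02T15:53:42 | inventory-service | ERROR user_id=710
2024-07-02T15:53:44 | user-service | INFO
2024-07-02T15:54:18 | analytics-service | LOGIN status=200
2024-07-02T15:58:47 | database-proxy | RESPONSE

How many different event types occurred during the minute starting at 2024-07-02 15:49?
4

To count unique event types:

1. Filter events in the minute starting at 2024-07-02 15:49
2. Extract event types from matching entries
3. Count unique types: 4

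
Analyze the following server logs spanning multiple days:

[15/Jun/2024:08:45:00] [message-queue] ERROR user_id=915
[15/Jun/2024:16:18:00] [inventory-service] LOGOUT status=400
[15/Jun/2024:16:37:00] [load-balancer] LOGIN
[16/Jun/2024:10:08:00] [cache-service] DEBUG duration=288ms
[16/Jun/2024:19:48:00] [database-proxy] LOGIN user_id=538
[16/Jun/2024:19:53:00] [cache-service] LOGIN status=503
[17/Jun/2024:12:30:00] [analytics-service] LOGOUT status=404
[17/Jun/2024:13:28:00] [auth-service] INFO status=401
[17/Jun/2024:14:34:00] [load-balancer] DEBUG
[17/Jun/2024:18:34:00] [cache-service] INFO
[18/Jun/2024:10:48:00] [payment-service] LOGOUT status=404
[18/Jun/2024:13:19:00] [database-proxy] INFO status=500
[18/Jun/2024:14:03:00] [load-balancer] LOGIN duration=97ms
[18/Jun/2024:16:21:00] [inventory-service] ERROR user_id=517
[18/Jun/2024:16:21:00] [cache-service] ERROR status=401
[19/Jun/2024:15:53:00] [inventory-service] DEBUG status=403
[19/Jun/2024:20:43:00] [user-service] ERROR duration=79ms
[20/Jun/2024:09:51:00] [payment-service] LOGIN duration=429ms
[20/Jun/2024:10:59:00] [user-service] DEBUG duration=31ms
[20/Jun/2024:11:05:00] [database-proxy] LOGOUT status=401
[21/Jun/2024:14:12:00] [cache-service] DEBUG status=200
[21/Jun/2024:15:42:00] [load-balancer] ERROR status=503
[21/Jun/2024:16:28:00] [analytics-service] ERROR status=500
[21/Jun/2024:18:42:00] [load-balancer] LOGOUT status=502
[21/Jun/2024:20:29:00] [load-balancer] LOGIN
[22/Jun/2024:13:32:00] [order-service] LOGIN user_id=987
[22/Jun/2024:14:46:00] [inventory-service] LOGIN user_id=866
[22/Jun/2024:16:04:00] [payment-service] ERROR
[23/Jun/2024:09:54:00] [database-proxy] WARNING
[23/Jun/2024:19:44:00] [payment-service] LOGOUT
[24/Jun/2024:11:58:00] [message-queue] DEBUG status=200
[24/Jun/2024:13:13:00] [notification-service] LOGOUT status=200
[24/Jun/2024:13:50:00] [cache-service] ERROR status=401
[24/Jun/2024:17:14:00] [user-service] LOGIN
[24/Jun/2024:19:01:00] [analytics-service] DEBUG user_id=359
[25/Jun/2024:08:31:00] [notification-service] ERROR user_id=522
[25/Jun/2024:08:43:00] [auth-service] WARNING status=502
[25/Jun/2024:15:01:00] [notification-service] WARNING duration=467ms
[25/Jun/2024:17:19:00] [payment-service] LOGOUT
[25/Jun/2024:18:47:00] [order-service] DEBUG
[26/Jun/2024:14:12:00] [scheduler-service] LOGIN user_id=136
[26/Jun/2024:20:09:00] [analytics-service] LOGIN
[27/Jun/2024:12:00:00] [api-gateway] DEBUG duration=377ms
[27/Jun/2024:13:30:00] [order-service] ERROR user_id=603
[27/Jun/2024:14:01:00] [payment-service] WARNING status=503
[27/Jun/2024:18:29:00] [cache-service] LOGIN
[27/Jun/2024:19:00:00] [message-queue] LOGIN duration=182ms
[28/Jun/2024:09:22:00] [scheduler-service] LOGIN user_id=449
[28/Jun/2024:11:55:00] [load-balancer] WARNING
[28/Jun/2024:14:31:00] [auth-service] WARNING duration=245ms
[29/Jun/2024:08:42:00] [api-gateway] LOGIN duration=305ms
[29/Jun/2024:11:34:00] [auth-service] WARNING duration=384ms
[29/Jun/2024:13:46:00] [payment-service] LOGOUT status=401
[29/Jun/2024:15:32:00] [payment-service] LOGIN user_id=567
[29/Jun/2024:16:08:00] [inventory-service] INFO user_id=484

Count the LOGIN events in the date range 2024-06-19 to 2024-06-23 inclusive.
4

To filter by date range:

1. Date range: 2024-06-19 through 2024-06-23, both dates inclusive
2. Filter for LOGIN events whose date falls in this range
3. Count matching events: 4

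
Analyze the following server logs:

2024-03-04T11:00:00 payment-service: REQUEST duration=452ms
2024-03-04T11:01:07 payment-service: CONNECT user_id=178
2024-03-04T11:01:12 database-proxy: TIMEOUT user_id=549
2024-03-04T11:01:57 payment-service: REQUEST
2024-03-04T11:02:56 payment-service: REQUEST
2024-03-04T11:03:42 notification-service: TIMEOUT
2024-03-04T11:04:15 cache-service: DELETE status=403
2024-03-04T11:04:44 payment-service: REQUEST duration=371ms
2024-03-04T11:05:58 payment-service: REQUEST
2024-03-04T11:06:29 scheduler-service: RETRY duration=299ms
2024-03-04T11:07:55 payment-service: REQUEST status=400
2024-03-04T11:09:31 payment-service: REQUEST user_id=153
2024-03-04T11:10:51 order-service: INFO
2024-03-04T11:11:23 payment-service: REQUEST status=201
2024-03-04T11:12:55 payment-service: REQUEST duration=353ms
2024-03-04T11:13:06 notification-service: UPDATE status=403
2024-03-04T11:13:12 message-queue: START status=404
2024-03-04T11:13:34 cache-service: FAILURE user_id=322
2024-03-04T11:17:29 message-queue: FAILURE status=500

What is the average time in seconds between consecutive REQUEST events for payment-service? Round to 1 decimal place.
96.9

To calculate average interval:

1. Find all REQUEST events for payment-service in order
2. Calculate time gaps between consecutive events
3. Compute mean of gaps: 775 / 8 = 96.9 seconds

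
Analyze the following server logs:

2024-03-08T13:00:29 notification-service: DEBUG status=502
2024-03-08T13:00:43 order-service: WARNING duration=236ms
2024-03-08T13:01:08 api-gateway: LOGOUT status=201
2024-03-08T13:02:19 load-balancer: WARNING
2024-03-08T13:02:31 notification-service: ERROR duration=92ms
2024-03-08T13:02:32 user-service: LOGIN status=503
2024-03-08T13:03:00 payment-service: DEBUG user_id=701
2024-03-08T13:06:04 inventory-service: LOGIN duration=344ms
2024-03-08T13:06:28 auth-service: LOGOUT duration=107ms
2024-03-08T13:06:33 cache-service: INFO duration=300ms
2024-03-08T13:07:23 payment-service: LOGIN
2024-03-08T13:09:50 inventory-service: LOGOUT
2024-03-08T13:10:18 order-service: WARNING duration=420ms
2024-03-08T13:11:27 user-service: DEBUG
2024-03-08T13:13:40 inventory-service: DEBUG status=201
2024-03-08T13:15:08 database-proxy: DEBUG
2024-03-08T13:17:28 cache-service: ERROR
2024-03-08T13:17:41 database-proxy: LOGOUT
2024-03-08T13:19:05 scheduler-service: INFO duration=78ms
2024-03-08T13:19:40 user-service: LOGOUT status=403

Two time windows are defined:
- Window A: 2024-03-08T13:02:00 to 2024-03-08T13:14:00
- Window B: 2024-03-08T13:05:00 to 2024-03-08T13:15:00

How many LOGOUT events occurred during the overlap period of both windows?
2

To find overlap events:

1. Window A: 2024-03-08T13:02:00 to 2024-03-08T13:14:00
2. Window B: 2024-03-08T13:05:00 to 2024-03-08T13:15:00
3. Overlap period: 2024-03-08T13:05:00 to 2024-03-08T13:14:00
4. Count LOGOUT events in overlap: 2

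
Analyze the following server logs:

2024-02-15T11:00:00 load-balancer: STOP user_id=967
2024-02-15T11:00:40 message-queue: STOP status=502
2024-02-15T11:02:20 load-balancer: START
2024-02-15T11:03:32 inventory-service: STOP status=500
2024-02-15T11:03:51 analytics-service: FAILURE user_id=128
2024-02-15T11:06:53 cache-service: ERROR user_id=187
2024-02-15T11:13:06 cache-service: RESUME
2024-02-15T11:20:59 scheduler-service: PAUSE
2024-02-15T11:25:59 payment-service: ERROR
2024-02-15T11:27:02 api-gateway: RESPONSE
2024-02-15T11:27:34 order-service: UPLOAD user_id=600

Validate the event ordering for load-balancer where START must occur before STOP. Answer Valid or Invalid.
Invalid

To validate ordering:

1. Required order: START → STOP
2. Rule: START must occur before STOP
3. Check actual order of events for load-balancer
4. Result: Invalid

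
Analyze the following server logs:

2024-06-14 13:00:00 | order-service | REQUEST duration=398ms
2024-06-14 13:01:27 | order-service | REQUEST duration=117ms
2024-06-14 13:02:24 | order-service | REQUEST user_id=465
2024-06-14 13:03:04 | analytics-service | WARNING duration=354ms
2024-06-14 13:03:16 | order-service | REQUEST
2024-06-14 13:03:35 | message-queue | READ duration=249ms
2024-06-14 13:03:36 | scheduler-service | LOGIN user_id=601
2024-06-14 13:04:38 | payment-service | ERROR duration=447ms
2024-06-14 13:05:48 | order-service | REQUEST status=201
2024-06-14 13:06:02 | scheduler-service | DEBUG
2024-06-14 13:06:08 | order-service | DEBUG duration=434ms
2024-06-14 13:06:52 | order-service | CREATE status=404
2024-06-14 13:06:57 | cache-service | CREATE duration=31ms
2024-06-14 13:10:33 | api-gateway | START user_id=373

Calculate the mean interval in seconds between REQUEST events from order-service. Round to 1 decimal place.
87.0

To calculate average interval:

1. Find all REQUEST events for order-service in order
2. Calculate time gaps between consecutive events
3. Compute mean of gaps: 348 / 4 = 87.0 seconds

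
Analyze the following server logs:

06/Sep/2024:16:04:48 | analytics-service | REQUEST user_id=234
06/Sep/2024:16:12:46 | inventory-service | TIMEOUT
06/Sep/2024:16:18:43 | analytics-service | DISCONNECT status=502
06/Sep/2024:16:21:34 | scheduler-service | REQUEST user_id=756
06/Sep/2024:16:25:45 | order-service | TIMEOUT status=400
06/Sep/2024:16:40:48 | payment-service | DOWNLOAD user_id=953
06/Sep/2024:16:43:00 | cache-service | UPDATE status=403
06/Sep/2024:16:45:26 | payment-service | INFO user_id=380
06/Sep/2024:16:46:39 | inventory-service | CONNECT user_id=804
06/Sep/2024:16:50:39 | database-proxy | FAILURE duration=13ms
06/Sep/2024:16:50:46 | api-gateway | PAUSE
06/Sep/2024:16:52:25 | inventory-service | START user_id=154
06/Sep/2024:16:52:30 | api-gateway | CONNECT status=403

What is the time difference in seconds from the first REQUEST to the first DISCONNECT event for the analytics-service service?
835

To find the time between events:

1. Locate the first REQUEST event for analytics-service: 06/Sep/2024:16:04:48
2. Locate the first DISCONNECT event for analytics-service: 06/Sep/2024:16:18:43
3. Calculate the difference: 06/Sep/2024:16:18:43 - 06/Sep/2024:16:04:48 = 835 seconds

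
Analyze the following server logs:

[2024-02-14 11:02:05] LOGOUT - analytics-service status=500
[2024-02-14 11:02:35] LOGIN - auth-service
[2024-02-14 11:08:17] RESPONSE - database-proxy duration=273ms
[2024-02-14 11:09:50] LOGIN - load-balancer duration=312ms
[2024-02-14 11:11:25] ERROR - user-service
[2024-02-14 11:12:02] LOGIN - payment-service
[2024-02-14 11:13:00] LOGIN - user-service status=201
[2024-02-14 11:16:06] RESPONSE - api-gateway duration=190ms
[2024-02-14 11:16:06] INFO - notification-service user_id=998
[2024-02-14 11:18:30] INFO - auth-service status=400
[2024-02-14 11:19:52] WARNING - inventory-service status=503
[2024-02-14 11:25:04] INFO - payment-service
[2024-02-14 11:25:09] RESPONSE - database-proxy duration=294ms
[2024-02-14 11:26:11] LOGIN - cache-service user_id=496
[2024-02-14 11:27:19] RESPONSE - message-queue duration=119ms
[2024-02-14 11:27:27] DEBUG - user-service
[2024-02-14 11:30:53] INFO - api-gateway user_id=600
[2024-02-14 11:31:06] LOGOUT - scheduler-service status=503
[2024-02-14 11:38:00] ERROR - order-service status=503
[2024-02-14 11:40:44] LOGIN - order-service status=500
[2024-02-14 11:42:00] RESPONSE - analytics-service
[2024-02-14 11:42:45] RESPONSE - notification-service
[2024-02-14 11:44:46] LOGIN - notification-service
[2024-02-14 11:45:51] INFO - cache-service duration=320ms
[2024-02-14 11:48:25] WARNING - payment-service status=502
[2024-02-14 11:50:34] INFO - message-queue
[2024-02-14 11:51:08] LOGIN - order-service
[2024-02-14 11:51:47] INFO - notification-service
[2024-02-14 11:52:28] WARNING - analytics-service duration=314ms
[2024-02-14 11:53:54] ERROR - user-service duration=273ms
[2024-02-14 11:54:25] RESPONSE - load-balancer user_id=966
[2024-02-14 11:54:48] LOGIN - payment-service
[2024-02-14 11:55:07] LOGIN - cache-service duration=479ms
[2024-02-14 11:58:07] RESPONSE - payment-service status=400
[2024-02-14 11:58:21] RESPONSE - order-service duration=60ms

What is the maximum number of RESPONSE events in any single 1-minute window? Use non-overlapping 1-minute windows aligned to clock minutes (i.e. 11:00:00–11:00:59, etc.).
2

To find the burst window:

1. Divide the log period into non-overlapping 1-minute windows starting at 11:00
2. Count RESPONSE events in each window
3. Find the window with maximum count
4. Maximum events in a window: 2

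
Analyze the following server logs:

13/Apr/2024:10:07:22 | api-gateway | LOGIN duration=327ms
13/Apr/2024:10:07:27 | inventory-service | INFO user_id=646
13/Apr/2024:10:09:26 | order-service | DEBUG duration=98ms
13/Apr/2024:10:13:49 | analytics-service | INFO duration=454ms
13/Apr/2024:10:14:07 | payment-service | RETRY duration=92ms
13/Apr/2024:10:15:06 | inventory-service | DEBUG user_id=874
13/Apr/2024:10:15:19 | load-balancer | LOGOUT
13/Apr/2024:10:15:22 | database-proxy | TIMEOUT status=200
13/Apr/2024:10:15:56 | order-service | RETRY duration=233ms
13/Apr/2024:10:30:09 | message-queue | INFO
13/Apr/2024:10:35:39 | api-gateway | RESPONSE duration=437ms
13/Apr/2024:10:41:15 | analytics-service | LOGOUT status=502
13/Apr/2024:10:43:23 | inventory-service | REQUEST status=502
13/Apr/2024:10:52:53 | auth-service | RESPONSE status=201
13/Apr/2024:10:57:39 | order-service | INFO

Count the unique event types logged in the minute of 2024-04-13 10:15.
4

To count unique event types:

1. Filter events in the minute starting at 2024-04-13 10:15
2. Extract event types from matching entries
3. Count unique types: 4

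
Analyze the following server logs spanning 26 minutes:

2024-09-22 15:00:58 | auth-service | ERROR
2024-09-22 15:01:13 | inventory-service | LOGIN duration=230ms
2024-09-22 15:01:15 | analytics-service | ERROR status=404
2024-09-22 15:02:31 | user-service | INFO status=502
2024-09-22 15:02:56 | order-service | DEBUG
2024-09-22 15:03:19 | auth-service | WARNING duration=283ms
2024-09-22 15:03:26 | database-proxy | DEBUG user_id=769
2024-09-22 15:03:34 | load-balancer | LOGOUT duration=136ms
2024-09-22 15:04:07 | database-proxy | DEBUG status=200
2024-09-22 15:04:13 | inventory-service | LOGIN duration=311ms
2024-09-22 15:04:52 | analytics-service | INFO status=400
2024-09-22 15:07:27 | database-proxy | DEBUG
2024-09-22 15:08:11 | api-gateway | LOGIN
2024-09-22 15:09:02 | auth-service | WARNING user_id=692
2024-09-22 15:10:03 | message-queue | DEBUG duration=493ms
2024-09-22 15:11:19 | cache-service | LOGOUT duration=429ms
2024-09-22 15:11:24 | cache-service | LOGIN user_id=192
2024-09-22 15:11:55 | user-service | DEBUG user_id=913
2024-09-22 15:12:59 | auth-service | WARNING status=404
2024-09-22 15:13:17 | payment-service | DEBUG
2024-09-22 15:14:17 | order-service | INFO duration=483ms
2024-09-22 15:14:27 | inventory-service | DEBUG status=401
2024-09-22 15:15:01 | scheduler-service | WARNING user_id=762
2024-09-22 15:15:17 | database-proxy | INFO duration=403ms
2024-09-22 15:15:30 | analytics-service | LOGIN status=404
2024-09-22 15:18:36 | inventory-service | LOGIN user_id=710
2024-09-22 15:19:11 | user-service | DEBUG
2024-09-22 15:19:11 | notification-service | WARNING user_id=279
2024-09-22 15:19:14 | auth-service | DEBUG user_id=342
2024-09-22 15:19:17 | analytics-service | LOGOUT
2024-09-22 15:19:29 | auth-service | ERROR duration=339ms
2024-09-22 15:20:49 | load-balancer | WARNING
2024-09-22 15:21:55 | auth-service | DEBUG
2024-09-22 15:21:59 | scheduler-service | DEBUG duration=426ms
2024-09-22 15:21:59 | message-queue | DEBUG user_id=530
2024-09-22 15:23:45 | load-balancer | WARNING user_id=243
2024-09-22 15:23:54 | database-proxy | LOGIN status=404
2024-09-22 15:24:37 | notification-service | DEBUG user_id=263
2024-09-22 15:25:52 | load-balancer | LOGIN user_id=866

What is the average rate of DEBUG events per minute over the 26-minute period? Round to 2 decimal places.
0.54

To calculate the rate:

1. Count total DEBUG events: 14
2. Total time period: 26 minutes
3. Rate = 14 / 26 = 0.54 events per minute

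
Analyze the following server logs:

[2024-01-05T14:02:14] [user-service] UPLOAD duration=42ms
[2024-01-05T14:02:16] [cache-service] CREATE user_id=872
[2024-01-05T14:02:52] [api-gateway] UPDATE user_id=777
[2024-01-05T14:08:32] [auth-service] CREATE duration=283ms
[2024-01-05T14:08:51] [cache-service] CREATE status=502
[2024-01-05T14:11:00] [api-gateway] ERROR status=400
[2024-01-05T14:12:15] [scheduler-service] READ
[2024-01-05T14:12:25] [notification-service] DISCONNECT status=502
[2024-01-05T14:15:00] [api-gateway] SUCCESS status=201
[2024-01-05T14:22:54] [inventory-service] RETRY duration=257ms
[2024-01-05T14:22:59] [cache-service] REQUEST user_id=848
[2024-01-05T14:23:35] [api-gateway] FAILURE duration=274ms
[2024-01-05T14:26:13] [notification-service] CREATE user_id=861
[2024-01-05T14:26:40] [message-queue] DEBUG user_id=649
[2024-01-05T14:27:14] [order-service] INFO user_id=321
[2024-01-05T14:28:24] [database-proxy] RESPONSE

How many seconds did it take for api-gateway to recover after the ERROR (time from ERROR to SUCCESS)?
240

To calculate recovery time:

1. Find ERROR event for api-gateway: 2024-01-05T14:11:00
2. Find next SUCCESS event for api-gateway: 2024-01-05T14:15:00
3. Recovery time: 2024-01-05T14:15:00 - 2024-01-05T14:11:00 = 240 seconds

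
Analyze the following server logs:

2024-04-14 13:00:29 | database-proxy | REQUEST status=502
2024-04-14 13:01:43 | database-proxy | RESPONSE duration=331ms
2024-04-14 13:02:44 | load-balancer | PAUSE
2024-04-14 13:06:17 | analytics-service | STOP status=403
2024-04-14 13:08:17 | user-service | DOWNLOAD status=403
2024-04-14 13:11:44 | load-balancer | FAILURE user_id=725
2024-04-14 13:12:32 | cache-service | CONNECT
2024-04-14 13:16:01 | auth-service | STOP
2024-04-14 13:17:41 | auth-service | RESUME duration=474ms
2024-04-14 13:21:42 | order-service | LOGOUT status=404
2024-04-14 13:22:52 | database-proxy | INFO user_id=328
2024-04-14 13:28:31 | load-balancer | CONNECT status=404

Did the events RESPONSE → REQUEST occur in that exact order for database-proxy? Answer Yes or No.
No

To verify sequence order:

1. Find all events in sequence RESPONSE → REQUEST for database-proxy
2. Extract their timestamps
3. Check if timestamps are in ascending order
4. Result: No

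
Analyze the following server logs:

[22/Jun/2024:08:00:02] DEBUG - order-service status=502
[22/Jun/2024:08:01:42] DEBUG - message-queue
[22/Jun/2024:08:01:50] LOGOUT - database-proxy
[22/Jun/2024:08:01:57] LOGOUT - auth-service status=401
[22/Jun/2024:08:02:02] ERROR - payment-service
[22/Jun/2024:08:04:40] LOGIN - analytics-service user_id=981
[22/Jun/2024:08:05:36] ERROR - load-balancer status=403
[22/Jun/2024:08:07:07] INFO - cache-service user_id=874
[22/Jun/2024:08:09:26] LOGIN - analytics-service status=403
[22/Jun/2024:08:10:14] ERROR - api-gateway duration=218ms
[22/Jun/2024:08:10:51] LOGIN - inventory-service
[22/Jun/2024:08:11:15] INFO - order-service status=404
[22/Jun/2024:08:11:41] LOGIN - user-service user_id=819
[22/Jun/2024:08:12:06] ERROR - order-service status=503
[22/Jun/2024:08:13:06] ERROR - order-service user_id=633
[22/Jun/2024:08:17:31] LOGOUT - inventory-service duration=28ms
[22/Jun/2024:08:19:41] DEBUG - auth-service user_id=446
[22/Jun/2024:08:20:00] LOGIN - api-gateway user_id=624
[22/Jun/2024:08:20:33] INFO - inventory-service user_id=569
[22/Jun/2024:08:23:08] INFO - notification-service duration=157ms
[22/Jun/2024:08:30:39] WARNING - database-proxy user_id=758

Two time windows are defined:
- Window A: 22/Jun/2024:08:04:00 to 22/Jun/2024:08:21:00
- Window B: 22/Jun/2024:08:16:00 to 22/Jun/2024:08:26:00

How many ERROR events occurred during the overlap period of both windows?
0

To find overlap events:

1. Window A: 22/Jun/2024:08:04:00 to 22/Jun/2024:08:21:00
2. Window B: 22/Jun/2024:08:16:00 to 22/Jun/2024:08:26:00
3. Overlap period: 22/Jun/2024:08:16:00 to 22/Jun/2024:08:21:00
4. Count ERROR events in overlap: 0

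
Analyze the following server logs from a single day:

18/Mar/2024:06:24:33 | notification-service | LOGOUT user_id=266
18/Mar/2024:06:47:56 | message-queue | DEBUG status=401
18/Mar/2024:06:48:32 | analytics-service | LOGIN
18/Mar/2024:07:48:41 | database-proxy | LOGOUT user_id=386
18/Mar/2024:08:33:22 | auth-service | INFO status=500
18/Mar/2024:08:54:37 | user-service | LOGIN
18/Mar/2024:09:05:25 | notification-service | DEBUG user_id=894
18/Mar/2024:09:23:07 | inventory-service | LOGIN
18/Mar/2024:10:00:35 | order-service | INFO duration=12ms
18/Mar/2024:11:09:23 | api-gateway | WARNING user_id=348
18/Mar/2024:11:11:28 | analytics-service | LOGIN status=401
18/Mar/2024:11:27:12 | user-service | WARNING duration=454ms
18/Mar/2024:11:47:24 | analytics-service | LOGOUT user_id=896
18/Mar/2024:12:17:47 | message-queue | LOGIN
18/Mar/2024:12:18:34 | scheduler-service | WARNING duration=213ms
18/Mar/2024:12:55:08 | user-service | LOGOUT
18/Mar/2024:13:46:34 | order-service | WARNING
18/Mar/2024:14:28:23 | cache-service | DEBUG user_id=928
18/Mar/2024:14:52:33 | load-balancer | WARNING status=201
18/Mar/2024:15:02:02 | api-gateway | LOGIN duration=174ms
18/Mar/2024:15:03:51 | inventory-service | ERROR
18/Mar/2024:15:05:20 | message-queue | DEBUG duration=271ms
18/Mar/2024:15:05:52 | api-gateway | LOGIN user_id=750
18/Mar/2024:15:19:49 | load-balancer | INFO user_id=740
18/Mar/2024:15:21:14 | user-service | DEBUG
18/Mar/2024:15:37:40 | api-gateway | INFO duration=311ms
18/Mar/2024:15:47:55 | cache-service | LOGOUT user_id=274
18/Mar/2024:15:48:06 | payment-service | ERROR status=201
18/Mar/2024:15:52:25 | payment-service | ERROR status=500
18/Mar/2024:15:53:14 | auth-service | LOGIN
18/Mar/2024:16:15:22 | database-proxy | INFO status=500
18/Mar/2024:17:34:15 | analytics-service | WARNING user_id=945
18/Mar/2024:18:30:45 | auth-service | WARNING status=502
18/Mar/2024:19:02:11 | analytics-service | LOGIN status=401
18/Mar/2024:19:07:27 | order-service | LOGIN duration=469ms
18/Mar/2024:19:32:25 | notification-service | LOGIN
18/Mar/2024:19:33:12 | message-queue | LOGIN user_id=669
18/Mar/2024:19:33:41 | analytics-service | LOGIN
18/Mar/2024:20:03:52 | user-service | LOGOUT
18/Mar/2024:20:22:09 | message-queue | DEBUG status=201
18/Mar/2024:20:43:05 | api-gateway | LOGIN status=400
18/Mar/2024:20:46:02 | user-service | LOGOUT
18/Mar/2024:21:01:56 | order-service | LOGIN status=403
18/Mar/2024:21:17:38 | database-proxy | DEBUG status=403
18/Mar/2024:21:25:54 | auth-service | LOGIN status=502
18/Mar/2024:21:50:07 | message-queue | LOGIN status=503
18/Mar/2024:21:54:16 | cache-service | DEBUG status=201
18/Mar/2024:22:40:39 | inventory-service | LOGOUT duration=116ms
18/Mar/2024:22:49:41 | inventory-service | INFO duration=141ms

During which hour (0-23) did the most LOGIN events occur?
19

To find the peak hour:

1. Group all LOGIN events by hour
2. Count events in each hour
3. Find hour with maximum count
4. Peak hour: 19 (with 5 events)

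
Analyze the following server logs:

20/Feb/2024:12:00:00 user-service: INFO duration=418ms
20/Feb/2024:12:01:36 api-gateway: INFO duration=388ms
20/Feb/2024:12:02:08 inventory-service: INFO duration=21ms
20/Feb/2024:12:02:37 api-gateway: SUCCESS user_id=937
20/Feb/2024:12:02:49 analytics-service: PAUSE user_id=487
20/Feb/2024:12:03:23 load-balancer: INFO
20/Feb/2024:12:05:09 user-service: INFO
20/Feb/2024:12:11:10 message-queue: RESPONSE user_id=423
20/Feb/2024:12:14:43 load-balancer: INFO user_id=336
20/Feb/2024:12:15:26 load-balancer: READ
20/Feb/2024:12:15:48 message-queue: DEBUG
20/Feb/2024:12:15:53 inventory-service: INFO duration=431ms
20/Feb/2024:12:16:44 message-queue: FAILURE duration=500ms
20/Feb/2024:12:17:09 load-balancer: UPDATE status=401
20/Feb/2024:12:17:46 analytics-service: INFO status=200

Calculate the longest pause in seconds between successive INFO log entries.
574

To find the longest gap:

1. Extract all INFO events in chronological order
2. Calculate time differences between consecutive events
3. Find the maximum difference
4. Longest gap: 574 seconds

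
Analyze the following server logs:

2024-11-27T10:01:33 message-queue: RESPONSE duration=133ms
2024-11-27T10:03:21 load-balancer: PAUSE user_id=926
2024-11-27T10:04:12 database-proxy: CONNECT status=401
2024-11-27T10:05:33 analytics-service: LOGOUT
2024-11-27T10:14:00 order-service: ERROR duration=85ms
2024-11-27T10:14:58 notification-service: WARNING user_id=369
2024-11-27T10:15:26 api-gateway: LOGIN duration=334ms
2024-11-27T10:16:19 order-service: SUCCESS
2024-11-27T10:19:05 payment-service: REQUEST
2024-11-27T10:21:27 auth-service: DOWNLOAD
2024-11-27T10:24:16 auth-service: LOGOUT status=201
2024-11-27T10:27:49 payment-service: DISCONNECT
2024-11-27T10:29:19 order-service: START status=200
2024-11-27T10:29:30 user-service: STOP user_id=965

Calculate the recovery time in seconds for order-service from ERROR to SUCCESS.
139

To calculate recovery time:

1. Find ERROR event for order-service: 2024-11-27T10:14:00
2. Find next SUCCESS event for order-service: 2024-11-27T10:16:19
3. Recovery time: 2024-11-27T10:16:19 - 2024-11-27T10:14:00 = 139 seconds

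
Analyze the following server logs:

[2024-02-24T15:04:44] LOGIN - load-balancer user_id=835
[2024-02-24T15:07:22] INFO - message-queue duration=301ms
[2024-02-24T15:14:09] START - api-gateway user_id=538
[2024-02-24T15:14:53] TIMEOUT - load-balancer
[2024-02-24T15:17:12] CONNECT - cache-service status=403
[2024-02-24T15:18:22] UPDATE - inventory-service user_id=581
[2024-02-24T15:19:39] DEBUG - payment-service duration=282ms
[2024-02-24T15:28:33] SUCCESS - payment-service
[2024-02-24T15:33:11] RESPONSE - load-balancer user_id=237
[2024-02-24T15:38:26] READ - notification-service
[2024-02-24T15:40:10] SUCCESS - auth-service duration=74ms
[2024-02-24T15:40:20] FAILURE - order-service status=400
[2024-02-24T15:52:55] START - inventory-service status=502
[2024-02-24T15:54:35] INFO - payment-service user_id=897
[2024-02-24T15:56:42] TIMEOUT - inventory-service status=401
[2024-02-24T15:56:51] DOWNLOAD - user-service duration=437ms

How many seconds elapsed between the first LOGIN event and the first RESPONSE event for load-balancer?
1707

To find the time between events:

1. Locate the first LOGIN event for load-balancer: 2024-02-24T15:04:44
2. Locate the first RESPONSE event for load-balancer: 2024-02-24T15:33:11
3. Calculate the difference: 2024-02-24T15:33:11 - 2024-02-24T15:04:44 = 1707 seconds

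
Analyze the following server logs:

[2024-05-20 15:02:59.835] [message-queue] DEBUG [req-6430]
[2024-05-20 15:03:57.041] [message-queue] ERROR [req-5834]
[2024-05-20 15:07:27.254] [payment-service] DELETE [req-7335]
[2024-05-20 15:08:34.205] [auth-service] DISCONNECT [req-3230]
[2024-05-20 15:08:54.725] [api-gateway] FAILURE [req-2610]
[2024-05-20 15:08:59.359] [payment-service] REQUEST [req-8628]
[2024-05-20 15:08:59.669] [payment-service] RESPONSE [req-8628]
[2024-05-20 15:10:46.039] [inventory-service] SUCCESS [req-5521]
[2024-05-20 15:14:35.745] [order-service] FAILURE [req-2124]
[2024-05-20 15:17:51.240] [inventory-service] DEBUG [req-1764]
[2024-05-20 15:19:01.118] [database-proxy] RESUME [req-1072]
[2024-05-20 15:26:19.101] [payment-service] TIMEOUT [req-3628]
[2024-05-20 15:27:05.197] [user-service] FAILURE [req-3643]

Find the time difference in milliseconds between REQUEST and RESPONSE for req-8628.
310

To calculate latency:

1. Find REQUEST with id req-8628: 2024-05-20 15:08:59.359
2. Find RESPONSE with id req-8628: 2024-05-20 15:08:59.669
3. Latency: 2024-05-20 15:08:59.669 - 2024-05-20 15:08:59.359 = 310ms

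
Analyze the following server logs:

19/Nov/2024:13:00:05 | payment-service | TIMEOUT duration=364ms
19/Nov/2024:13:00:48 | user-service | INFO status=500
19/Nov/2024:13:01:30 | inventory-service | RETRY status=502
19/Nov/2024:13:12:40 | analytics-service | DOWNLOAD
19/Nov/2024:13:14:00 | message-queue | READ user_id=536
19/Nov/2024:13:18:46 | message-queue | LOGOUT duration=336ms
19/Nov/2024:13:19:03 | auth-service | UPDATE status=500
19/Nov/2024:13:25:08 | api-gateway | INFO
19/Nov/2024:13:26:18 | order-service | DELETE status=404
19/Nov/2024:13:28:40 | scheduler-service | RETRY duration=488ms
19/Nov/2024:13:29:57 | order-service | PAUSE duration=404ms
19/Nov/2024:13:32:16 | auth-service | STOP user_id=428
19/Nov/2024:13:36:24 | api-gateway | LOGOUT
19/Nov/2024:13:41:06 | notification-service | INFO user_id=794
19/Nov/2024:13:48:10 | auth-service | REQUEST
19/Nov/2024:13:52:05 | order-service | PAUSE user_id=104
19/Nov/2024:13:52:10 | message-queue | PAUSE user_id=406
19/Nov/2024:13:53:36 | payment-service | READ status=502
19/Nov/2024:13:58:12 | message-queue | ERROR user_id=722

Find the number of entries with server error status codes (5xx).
4

To find matching entries:

1. Pattern to match: server error status codes (5xx)
2. Scan each log entry for the pattern
3. Count matches: 4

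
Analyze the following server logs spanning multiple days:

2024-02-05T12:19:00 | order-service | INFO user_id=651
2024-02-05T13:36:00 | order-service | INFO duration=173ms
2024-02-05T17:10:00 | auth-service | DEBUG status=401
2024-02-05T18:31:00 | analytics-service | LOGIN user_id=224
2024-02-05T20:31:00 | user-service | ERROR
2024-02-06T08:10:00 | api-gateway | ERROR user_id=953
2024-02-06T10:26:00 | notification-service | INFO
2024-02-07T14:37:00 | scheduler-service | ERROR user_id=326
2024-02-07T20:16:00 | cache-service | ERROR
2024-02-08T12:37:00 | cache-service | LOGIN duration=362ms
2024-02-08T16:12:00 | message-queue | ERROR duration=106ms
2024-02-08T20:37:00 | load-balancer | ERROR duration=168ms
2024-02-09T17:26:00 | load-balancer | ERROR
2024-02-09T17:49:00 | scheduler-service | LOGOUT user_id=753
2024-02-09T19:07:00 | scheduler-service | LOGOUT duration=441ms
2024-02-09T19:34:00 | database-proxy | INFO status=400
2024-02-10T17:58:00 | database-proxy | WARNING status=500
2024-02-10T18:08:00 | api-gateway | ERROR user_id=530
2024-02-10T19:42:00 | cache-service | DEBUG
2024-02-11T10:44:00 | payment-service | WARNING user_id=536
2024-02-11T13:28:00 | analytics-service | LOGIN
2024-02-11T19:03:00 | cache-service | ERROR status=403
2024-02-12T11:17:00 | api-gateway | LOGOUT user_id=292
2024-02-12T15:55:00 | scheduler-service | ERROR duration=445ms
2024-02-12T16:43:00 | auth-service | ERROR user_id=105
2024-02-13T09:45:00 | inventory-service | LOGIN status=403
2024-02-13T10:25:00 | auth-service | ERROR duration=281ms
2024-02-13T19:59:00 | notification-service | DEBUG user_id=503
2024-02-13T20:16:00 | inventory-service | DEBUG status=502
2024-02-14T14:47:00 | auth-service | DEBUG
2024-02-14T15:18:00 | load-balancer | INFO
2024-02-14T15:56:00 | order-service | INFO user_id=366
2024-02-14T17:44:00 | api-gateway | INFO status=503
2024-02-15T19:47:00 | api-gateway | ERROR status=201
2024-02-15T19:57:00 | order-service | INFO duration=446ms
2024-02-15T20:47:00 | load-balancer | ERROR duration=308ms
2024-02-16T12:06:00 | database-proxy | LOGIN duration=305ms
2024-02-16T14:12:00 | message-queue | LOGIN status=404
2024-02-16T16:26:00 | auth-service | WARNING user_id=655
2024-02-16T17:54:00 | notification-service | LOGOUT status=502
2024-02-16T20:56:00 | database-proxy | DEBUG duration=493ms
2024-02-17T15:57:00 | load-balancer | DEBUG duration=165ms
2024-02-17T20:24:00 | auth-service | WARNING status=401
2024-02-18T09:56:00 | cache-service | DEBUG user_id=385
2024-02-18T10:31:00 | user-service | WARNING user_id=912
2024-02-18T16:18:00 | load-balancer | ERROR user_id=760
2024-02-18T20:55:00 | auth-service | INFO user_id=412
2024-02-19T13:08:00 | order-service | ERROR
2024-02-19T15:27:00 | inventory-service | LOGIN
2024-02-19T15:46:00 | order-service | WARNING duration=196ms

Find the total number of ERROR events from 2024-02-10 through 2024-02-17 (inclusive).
7

To filter by date range:

1. Date range: 2024-02-10 through 2024-02-17, both dates inclusive
2. Filter for ERROR events whose date falls in this range
3. Count matching events: 7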